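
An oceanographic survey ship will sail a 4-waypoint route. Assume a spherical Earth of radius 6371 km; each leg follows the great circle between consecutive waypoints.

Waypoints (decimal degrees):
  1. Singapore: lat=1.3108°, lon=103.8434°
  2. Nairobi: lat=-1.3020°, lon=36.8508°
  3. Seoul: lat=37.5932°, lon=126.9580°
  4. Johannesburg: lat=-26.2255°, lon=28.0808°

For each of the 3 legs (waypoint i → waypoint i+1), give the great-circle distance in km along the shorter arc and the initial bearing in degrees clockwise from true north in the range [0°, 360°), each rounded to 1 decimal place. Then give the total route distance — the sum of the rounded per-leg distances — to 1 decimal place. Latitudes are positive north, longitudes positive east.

Leg 1: dist=7454.2 km, bearing=268.0°
Leg 2: dist=10105.3 km, bearing=52.4°
Leg 3: dist=12485.9 km, bearing=253.3°
Total: 30045.4 km

Leg 1: φ1=0.0228778, φ2=-0.0227242, Δφ=-0.0456020, Δλ=-1.1692414 rad; a=sin²(Δφ/2)+cosφ1·cosφ2·sin²(Δλ/2)=0.3049364702; c=2·atan2(√a, √(1-a))=1.170026744; dist=6371·c=7454.240 ≈ 7454.2 km; running total=7454.2 km
Leg 1 bearing: y=sinΔλ·cosφ2=-0.92021674, x=cosφ1·sinφ2-sinφ1·cosφ2·cosΔλ=-0.03165498; θ=atan2(y, x)=-91.9702° <0 so +360° → 268.0298° ≈ 268.0°
Leg 2: φ1=-0.0227242, φ2=0.6561251, Δφ=0.6788493, Δλ=1.5726673 rad; a=sin²(Δφ/2)+cosφ1·cosφ2·sin²(Δλ/2)=0.5076719215; c=2·atan2(√a, √(1-a))=1.586140772; dist=6371·c=10105.303 ≈ 10105.3 km; running total=17559.5 km
Leg 2 bearing: y=sinΔλ·cosφ2=0.79236066, x=cosφ1·sinφ2-sinφ1·cosφ2·cosΔλ=0.60985994; θ=atan2(y, x)=52.4154° ≈ 52.4°
Leg 3: φ1=0.6561251, φ2=-0.4577213, Δφ=-1.1138464, Δλ=-1.7257327 rad; a=sin²(Δφ/2)+cosφ1·cosφ2·sin²(Δλ/2)=0.6896365327; c=2·atan2(√a, √(1-a))=1.959806863; dist=6371·c=12485.930 ≈ 12485.9 km; running total=30045.4 km
Leg 3 bearing: y=sinΔλ·cosφ2=-0.88631620, x=cosφ1·sinφ2-sinφ1·cosφ2·cosΔλ=-0.26569821; θ=atan2(y, x)=-106.6876° <0 so +360° → 253.3124° ≈ 253.3°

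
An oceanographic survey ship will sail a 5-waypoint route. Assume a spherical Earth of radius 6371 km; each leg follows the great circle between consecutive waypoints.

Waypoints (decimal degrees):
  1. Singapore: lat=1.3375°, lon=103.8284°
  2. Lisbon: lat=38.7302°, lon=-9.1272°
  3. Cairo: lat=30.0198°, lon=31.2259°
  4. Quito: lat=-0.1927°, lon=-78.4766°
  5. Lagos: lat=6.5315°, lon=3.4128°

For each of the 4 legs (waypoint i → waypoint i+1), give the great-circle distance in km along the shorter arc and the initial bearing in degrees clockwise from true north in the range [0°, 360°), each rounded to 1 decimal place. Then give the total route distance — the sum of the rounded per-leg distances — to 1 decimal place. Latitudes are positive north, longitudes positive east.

Leg 1: φ1=0.0233438, φ2=0.6759695, Δφ=0.6526257, Δλ=-1.9714471 rad; a=sin²(Δφ/2)+cosφ1·cosφ2·sin²(Δλ/2)=0.6447831959; c=2·atan2(√a, √(1-a))=1.864570117; dist=6371·c=11879.176 ≈ 11879.2 km; running total=11879.2 km
Leg 1 bearing: y=sinΔλ·cosφ2=-0.71832251, x=cosφ1·sinφ2-sinφ1·cosφ2·cosΔλ=0.63258524; θ=atan2(y, x)=-48.6315° <0 so +360° → 311.3685° ≈ 311.4°
Leg 2: φ1=0.6759695, φ2=0.5239444, Δφ=-0.1520252, Δλ=0.7042945 rad; a=sin²(Δφ/2)+cosφ1·cosφ2·sin²(Δλ/2)=0.0861224474; c=2·atan2(√a, √(1-a))=0.595701488; dist=6371·c=3795.214 ≈ 3795.2 km; running total=15674.4 km
Leg 2 bearing: y=sinΔλ·cosφ2=0.56063635, x=cosφ1·sinφ2-sinφ1·cosφ2·cosΔλ=-0.02254707; θ=atan2(y, x)=92.3030° ≈ 92.3°
Leg 3: φ1=0.5239444, φ2=-0.0033632, Δφ=-0.5273076, Δλ=-1.9146698 rad; a=sin²(Δφ/2)+cosφ1·cosφ2·sin²(Δλ/2)=0.6467956697; c=2·atan2(√a, √(1-a))=1.868777911; dist=6371·c=11905.984 ≈ 11906.0 km; running total=27580.4 km
Leg 3 bearing: y=sinΔλ·cosφ2=-0.94145051, x=cosφ1·sinφ2-sinφ1·cosφ2·cosΔλ=0.16575603; θ=atan2(y, x)=-80.0146° <0 so +360° → 279.9854° ≈ 280.0°
Leg 4: φ1=-0.0033632, φ2=0.1139962, Δφ=0.1173594, Δλ=1.4292397 rad; a=sin²(Δφ/2)+cosφ1·cosφ2·sin²(Δλ/2)=0.4301073418; c=2·atan2(√a, √(1-a))=1.430551728; dist=6371·c=9114.045 ≈ 9114.0 km; running total=36694.4 km
Leg 4 bearing: y=sinΔλ·cosφ2=0.98357196, x=cosφ1·sinφ2-sinφ1·cosφ2·cosΔλ=0.11422022; θ=atan2(y, x)=83.3760° ≈ 83.4°

Leg 1: dist=11879.2 km, bearing=311.4°
Leg 2: dist=3795.2 km, bearing=92.3°
Leg 3: dist=11906.0 km, bearing=280.0°
Leg 4: dist=9114.0 km, bearing=83.4°
Total: 36694.4 km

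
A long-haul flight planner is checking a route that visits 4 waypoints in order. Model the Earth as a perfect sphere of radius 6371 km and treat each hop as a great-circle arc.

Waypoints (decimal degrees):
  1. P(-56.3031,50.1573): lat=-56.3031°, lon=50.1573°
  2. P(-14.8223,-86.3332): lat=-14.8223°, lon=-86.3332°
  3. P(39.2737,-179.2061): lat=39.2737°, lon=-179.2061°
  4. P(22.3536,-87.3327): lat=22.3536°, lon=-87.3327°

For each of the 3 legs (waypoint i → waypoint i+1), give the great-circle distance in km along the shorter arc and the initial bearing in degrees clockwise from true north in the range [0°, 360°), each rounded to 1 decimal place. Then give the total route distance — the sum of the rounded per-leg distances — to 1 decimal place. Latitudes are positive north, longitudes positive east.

Leg 1: φ1=-0.9826745, φ2=-0.2586979, Δφ=0.7239765, Δλ=-2.3822086 rad; a=sin²(Δφ/2)+cosφ1·cosφ2·sin²(Δλ/2)=0.5880723176; c=2·atan2(√a, √(1-a))=1.747864791; dist=6371·c=11135.647 ≈ 11135.6 km; running total=11135.6 km
Leg 1 bearing: y=sinΔλ·cosφ2=-0.66556508, x=cosφ1·sinφ2-sinφ1·cosφ2·cosΔλ=-0.72525595; θ=atan2(y, x)=-137.4575° <0 so +360° → 222.5425° ≈ 222.5°
Leg 2: φ1=-0.2586979, φ2=0.6854554, Δφ=0.9441533, Δλ=-1.6209379 rad; a=sin²(Δφ/2)+cosφ1·cosφ2·sin²(Δλ/2)=0.5997253283; c=2·atan2(√a, √(1-a))=1.771593608; dist=6371·c=11286.823 ≈ 11286.8 km; running total=22422.4 km
Leg 2 bearing: y=sinΔλ·cosφ2=-0.77315792, x=cosφ1·sinφ2-sinφ1·cosφ2·cosΔλ=0.60203511; θ=atan2(y, x)=-52.0932° <0 so +360° → 307.9068° ≈ 307.9°
Leg 3: φ1=0.6854554, φ2=0.3901439, Δφ=-0.2953115, Δλ=1.6034933 rad; a=sin²(Δφ/2)+cosφ1·cosφ2·sin²(Δλ/2)=0.3913261281; c=2·atan2(√a, √(1-a))=1.351699896; dist=6371·c=8611.680 ≈ 8611.7 km; running total=31034.1 km
Leg 3 bearing: y=sinΔλ·cosφ2=0.92436000, x=cosφ1·sinφ2-sinφ1·cosφ2·cosΔλ=0.31355789; θ=atan2(y, x)=71.2622° ≈ 71.3°

Leg 1: dist=11135.6 km, bearing=222.5°
Leg 2: dist=11286.8 km, bearing=307.9°
Leg 3: dist=8611.7 km, bearing=71.3°
Total: 31034.1 km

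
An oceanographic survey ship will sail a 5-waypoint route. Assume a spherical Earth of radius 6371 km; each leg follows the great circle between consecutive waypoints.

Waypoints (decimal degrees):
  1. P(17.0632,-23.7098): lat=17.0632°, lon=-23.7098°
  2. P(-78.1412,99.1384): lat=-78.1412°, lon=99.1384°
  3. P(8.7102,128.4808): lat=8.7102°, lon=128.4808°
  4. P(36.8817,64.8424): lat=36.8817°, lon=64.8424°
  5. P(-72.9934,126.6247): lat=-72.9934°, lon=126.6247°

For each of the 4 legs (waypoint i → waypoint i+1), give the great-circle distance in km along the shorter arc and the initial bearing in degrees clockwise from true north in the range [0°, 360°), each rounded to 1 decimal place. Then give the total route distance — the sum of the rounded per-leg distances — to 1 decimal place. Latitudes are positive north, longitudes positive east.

Leg 1: φ1=0.2978090, φ2=-1.3638212, Δφ=-1.6616302, Δλ=2.1441056 rad; a=sin²(Δφ/2)+cosφ1·cosφ2·sin²(Δλ/2)=0.6968618982; c=2·atan2(√a, √(1-a))=1.975475423; dist=6371·c=12585.754 ≈ 12585.8 km; running total=12585.8 km
Leg 1 bearing: y=sinΔλ·cosφ2=0.17264316, x=cosφ1·sinφ2-sinφ1·cosφ2·cosΔλ=-0.90287093; θ=atan2(y, x)=169.1748° ≈ 169.2°
Leg 2: φ1=-1.3638212, φ2=0.1520217, Δφ=1.5158429, Δλ=0.5121215 rad; a=sin²(Δφ/2)+cosφ1·cosφ2·sin²(Δλ/2)=0.4855672291; c=2·atan2(√a, √(1-a))=1.541926775; dist=6371·c=9823.615 ≈ 9823.6 km; running total=22409.4 km
Leg 2 bearing: y=sinΔλ·cosφ2=0.48437615, x=cosφ1·sinφ2-sinφ1·cosφ2·cosΔλ=0.87438351; θ=atan2(y, x)=28.9848° ≈ 29.0°
Leg 3: φ1=0.1520217, φ2=0.6437071, Δφ=0.4916854, Δλ=-1.1106996 rad; a=sin²(Δφ/2)+cosφ1·cosφ2·sin²(Δλ/2)=0.2790181368; c=2·atan2(√a, √(1-a))=1.113009696; dist=6371·c=7090.985 ≈ 7091.0 km; running total=29500.4 km
Leg 3 bearing: y=sinΔλ·cosφ2=-0.71669689, x=cosφ1·sinφ2-sinφ1·cosφ2·cosΔλ=0.53945680; θ=atan2(y, x)=-53.0313° <0 so +360° → 306.9687° ≈ 307.0°
Leg 4: φ1=0.6437071, φ2=-1.2739752, Δφ=-1.9176823, Δλ=1.0783046 rad; a=sin²(Δφ/2)+cosφ1·cosφ2·sin²(Δλ/2)=0.7316517951; c=2·atan2(√a, √(1-a))=2.052515726; dist=6371·c=13076.578 ≈ 13076.6 km; running total=42577.0 km
Leg 4 bearing: y=sinΔλ·cosφ2=0.25772256, x=cosφ1·sinφ2-sinφ1·cosφ2·cosΔλ=-0.84789673; θ=atan2(y, x)=163.0931° ≈ 163.1°

Leg 1: dist=12585.8 km, bearing=169.2°
Leg 2: dist=9823.6 km, bearing=29.0°
Leg 3: dist=7091.0 km, bearing=307.0°
Leg 4: dist=13076.6 km, bearing=163.1°
Total: 42577.0 km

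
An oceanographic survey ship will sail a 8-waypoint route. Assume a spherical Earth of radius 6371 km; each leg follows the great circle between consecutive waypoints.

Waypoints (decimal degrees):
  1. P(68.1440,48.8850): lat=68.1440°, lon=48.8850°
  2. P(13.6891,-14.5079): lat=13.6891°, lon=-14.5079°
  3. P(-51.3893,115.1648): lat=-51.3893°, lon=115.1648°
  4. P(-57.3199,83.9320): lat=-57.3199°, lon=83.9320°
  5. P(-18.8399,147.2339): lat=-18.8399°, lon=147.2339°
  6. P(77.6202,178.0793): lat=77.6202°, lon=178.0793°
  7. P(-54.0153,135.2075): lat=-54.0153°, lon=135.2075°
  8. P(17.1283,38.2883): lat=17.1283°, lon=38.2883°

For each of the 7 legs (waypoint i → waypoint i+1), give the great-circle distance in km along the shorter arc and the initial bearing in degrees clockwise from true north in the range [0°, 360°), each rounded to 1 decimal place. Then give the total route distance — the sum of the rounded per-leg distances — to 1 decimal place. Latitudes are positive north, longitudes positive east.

Leg 1: φ1=1.1893372, φ2=0.2389199, Δφ=-0.9504173, Δλ=-1.1064148 rad; a=sin²(Δφ/2)+cosφ1·cosφ2·sin²(Δλ/2)=0.3091810288; c=2·atan2(√a, √(1-a))=1.179228610; dist=6371·c=7512.865 ≈ 7512.9 km; running total=7512.9 km
Leg 1 bearing: y=sinΔλ·cosφ2=-0.86870112, x=cosφ1·sinφ2-sinφ1·cosφ2·cosΔλ=-0.31577025; θ=atan2(y, x)=-109.9761° <0 so +360° → 250.0239° ≈ 250.0°
Leg 2: φ1=0.2389199, φ2=-0.8969125, Δφ=-1.1358324, Δλ=2.2632156 rad; a=sin²(Δφ/2)+cosφ1·cosφ2·sin²(Δλ/2)=0.7859920851; c=2·atan2(√a, √(1-a))=2.179719087; dist=6371·c=13886.990 ≈ 13887.0 km; running total=21399.9 km
Leg 2 bearing: y=sinΔλ·cosφ2=0.48031484, x=cosφ1·sinφ2-sinφ1·cosφ2·cosΔλ=-0.66492989; θ=atan2(y, x)=144.1574° ≈ 144.2°
Leg 3: φ1=-0.8969125, φ2=-1.0004210, Δφ=-0.1035085, Δλ=-0.5451152 rad; a=sin²(Δφ/2)+cosφ1·cosφ2·sin²(Δλ/2)=0.0270929764; c=2·atan2(√a, √(1-a))=0.330703802; dist=6371·c=2106.914 ≈ 2106.9 km; running total=23506.8 km
Leg 3 bearing: y=sinΔλ·cosφ2=-0.27997200, x=cosφ1·sinφ2-sinφ1·cosφ2·cosΔλ=-0.16447330; θ=atan2(y, x)=-120.4327° <0 so +360° → 239.5673° ≈ 239.6°
Leg 4: φ1=-1.0004210, φ2=-0.3288183, Δφ=0.6716027, Δλ=1.1048266 rad; a=sin²(Δφ/2)+cosφ1·cosφ2·sin²(Δλ/2)=0.2492993927; c=2·atan2(√a, √(1-a))=1.045578811; dist=6371·c=6661.383 ≈ 6661.4 km; running total=30168.2 km
Leg 4 bearing: y=sinΔλ·cosφ2=0.84552277, x=cosφ1·sinφ2-sinφ1·cosφ2·cosΔλ=0.18354310; θ=atan2(y, x)=77.7525° ≈ 77.8°
Leg 5: φ1=-0.3288183, φ2=1.3547281, Δφ=1.6835463, Δλ=0.5383538 rad; a=sin²(Δφ/2)+cosφ1·cosφ2·sin²(Δλ/2)=0.5706056922; c=2·atan2(√a, √(1-a))=1.712481281; dist=6371·c=10910.218 ≈ 10910.2 km; running total=41078.4 km
Leg 5 bearing: y=sinΔλ·cosφ2=0.10992326, x=cosφ1·sinφ2-sinφ1·cosφ2·cosΔλ=0.98385783; θ=atan2(y, x)=6.3750° ≈ 6.4°
Leg 6: φ1=1.3547281, φ2=-0.9427448, Δφ=-2.2974729, Δλ=-0.7482541 rad; a=sin²(Δφ/2)+cosφ1·cosφ2·sin²(Δλ/2)=0.8490193342; c=2·atan2(√a, √(1-a))=2.343451093; dist=6371·c=14930.127 ≈ 14930.1 km; running total=56008.5 km
Leg 6 bearing: y=sinΔλ·cosφ2=-0.39975872, x=cosφ1·sinφ2-sinφ1·cosφ2·cosΔλ=-0.59408331; θ=atan2(y, x)=-146.0634° <0 so +360° → 213.9366° ≈ 213.9°
Leg 7: φ1=-0.9427448, φ2=0.2989452, Δφ=1.2416901, Δλ=-1.6915591 rad; a=sin²(Δφ/2)+cosφ1·cosφ2·sin²(Δλ/2)=0.6529782345; c=2·atan2(√a, √(1-a))=1.881739240; dist=6371·c=11988.561 ≈ 11988.6 km; running total=67997.1 km
Leg 7 bearing: y=sinΔλ·cosφ2=-0.94868771, x=cosφ1·sinφ2-sinφ1·cosφ2·cosΔλ=0.07988912; θ=atan2(y, x)=-85.1865° <0 so +360° → 274.8135° ≈ 274.8°

Leg 1: dist=7512.9 km, bearing=250.0°
Leg 2: dist=13887.0 km, bearing=144.2°
Leg 3: dist=2106.9 km, bearing=239.6°
Leg 4: dist=6661.4 km, bearing=77.8°
Leg 5: dist=10910.2 km, bearing=6.4°
Leg 6: dist=14930.1 km, bearing=213.9°
Leg 7: dist=11988.6 km, bearing=274.8°
Total: 67997.1 km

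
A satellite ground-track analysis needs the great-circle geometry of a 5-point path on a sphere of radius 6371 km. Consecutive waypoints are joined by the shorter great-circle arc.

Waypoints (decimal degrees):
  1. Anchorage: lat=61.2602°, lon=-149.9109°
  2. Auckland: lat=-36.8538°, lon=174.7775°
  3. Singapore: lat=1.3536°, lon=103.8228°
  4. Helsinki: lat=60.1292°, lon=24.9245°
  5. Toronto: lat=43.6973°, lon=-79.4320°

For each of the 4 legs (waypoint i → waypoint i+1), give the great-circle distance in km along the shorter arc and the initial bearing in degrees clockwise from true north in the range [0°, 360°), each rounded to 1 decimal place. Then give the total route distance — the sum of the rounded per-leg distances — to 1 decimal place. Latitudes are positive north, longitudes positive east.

Leg 1: φ1=1.0691922, φ2=-0.6432202, Δφ=-1.7124123, Δλ=5.6668816 rad; a=sin²(Δφ/2)+cosφ1·cosφ2·sin²(Δλ/2)=0.6059643500; c=2·atan2(√a, √(1-a))=1.784344394; dist=6371·c=11368.058 ≈ 11368.1 km; running total=11368.1 km
Leg 1 bearing: y=sinΔλ·cosφ2=-0.46251570, x=cosφ1·sinφ2-sinφ1·cosφ2·cosΔλ=-0.86090967; θ=atan2(y, x)=-151.7535° <0 so +360° → 208.2465° ≈ 208.2°
Leg 2: φ1=-0.6432202, φ2=0.0236248, Δφ=0.6668449, Δλ=-1.2383931 rad; a=sin²(Δφ/2)+cosφ1·cosφ2·sin²(Δλ/2)=0.3765668062; c=2·atan2(√a, √(1-a))=1.321351107; dist=6371·c=8418.328 ≈ 8418.3 km; running total=19786.4 km
Leg 2 bearing: y=sinΔλ·cosφ2=-0.94499710, x=cosφ1·sinφ2-sinφ1·cosφ2·cosΔλ=0.21456344; θ=atan2(y, x)=-77.2078° <0 so +360° → 282.7922° ≈ 282.8°
Leg 3: φ1=0.0236248, φ2=1.0494525, Δφ=1.0258277, Δλ=-1.3770351 rad; a=sin²(Δφ/2)+cosφ1·cosφ2·sin²(Δλ/2)=0.4418215767; c=2·atan2(√a, √(1-a))=1.454175310; dist=6371·c=9264.551 ≈ 9264.6 km; running total=29051.0 km
Leg 3 bearing: y=sinΔλ·cosφ2=-0.48872592, x=cosφ1·sinφ2-sinφ1·cosφ2·cosΔλ=0.86464332; θ=atan2(y, x)=-29.4766° <0 so +360° → 330.5234° ≈ 330.5°
Leg 4: φ1=1.0494525, φ2=0.7626618, Δφ=-0.2867908, Δλ=-1.8213645 rad; a=sin²(Δφ/2)+cosφ1·cosφ2·sin²(Δλ/2)=0.2451077834; c=2·atan2(√a, √(1-a))=1.035862126; dist=6371·c=6599.478 ≈ 6599.5 km; running total=35650.5 km
Leg 4 bearing: y=sinΔλ·cosφ2=-0.70042164, x=cosφ1·sinφ2-sinφ1·cosφ2·cosΔλ=0.49952913; θ=atan2(y, x)=-54.5042° <0 so +360° → 305.4958° ≈ 305.5°

Leg 1: dist=11368.1 km, bearing=208.2°
Leg 2: dist=8418.3 km, bearing=282.8°
Leg 3: dist=9264.6 km, bearing=330.5°
Leg 4: dist=6599.5 km, bearing=305.5°
Total: 35650.5 km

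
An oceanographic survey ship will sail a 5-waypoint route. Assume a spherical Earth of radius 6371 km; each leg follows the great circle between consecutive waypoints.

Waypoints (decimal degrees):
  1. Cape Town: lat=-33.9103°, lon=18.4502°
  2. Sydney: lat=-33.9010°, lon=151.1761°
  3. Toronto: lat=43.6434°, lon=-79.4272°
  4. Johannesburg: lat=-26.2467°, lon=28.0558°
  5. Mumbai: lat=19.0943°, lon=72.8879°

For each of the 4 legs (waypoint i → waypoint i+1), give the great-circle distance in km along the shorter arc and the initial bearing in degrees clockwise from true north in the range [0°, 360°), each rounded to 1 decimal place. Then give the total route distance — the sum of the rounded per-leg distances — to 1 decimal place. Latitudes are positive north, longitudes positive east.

Leg 1: φ1=-0.5918464, φ2=-0.5916841, Δφ=0.0001623, Δλ=2.3165040 rad; a=sin²(Δφ/2)+cosφ1·cosφ2·sin²(Δλ/2)=0.5780969935; c=2·atan2(√a, √(1-a))=1.727632488; dist=6371·c=11006.747 ≈ 11006.7 km; running total=11006.7 km
Leg 1 bearing: y=sinΔλ·cosφ2=0.60972648, x=cosφ1·sinφ2-sinφ1·cosφ2·cosΔλ=-0.77706953; θ=atan2(y, x)=141.8805° ≈ 141.9°
Leg 2: φ1=-0.5916841, φ2=0.7617210, Δφ=1.3534051, Δλ=-4.0247869 rad; a=sin²(Δφ/2)+cosφ1·cosφ2·sin²(Δλ/2)=0.8830798472; c=2·atan2(√a, √(1-a))=2.443640271; dist=6371·c=15568.432 ≈ 15568.4 km; running total=26575.1 km
Leg 2 bearing: y=sinΔλ·cosφ2=0.55921455, x=cosφ1·sinφ2-sinφ1·cosφ2·cosΔλ=0.31666766; θ=atan2(y, x)=60.4783° ≈ 60.5°
Leg 3: φ1=0.7617210, φ2=-0.4580913, Δφ=-1.2198124, Δλ=1.8759322 rad; a=sin²(Δφ/2)+cosφ1·cosφ2·sin²(Δλ/2)=0.7501020732; c=2·atan2(√a, √(1-a))=2.094630846; dist=6371·c=13344.893 ≈ 13344.9 km; running total=39920.0 km
Leg 3 bearing: y=sinΔλ·cosφ2=0.85546701, x=cosφ1·sinφ2-sinφ1·cosφ2·cosΔλ=-0.13405968; θ=atan2(y, x)=98.9063° ≈ 98.9°
Leg 4: φ1=-0.4580913, φ2=0.3332584, Δφ=0.7913497, Δλ=0.7824678 rad; a=sin²(Δφ/2)+cosφ1·cosφ2·sin²(Δλ/2)=0.2718013777; c=2·atan2(√a, √(1-a))=1.096854411; dist=6371·c=6988.059 ≈ 6988.1 km; running total=46908.1 km
Leg 4 bearing: y=sinΔλ·cosφ2=0.66624183, x=cosφ1·sinφ2-sinφ1·cosφ2·cosΔλ=0.58976553; θ=atan2(y, x)=48.4843° ≈ 48.5°

Leg 1: dist=11006.7 km, bearing=141.9°
Leg 2: dist=15568.4 km, bearing=60.5°
Leg 3: dist=13344.9 km, bearing=98.9°
Leg 4: dist=6988.1 km, bearing=48.5°
Total: 46908.1 km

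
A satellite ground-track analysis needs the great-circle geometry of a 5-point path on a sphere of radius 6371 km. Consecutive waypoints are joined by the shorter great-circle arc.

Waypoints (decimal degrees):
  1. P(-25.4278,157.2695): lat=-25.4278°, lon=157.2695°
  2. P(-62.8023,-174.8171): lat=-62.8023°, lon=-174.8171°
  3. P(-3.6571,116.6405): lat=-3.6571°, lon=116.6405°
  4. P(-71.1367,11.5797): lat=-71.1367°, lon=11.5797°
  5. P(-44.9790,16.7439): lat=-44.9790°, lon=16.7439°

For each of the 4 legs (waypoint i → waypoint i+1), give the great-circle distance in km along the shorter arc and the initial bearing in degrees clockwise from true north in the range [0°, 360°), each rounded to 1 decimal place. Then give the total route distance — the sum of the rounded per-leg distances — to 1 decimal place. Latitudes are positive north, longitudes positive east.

Leg 1: dist=4636.6 km, bearing=161.2°
Leg 2: dist=8570.9 km, bearing=287.7°
Leg 3: dist=10157.1 km, bearing=198.2°
Leg 4: dist=2922.0 km, bearing=8.3°
Total: 26286.6 km

Leg 1: φ1=-0.4437988, φ2=-1.0961069, Δφ=-0.6523081, Δλ=-5.7960046 rad; a=sin²(Δφ/2)+cosφ1·cosφ2·sin²(Δλ/2)=0.1266700795; c=2·atan2(√a, √(1-a))=0.727769739; dist=6371·c=4636.621 ≈ 4636.6 km; running total=4636.6 km
Leg 1 bearing: y=sinΔλ·cosφ2=0.21396751, x=cosφ1·sinφ2-sinφ1·cosφ2·cosΔλ=-0.62985474; θ=atan2(y, x)=161.2369° ≈ 161.2°
Leg 2: φ1=-1.0961069, φ2=-0.0638284, Δφ=1.0322785, Δλ=5.0868947 rad; a=sin²(Δφ/2)+cosφ1·cosφ2·sin²(Δλ/2)=0.3882043340; c=2·atan2(√a, √(1-a))=1.345298788; dist=6371·c=8570.899 ≈ 8570.9 km; running total=13207.5 km
Leg 2 bearing: y=sinΔλ·cosφ2=-0.92879333, x=cosφ1·sinφ2-sinφ1·cosφ2·cosΔλ=0.29555011; θ=atan2(y, x)=-72.3485° <0 so +360° → 287.6515° ≈ 287.7°
Leg 3: φ1=-0.0638284, φ2=-1.2415696, Δφ=-1.1777412, Δλ=-1.8336569 rad; a=sin²(Δφ/2)+cosφ1·cosφ2·sin²(Δλ/2)=0.5117400165; c=2·atan2(√a, √(1-a))=1.594278518; dist=6371·c=10157.148 ≈ 10157.1 km; running total=23364.6 km
Leg 3 bearing: y=sinΔλ·cosφ2=-0.31220581, x=cosφ1·sinφ2-sinφ1·cosφ2·cosΔλ=-0.94972429; θ=atan2(y, x)=-161.8026° <0 so +360° → 198.1974° ≈ 198.2°
Leg 4: φ1=-1.2415696, φ2=-0.7850316, Δφ=0.4565380, Δλ=0.0901323 rad; a=sin²(Δφ/2)+cosφ1·cosφ2·sin²(Δλ/2)=0.0516721257; c=2·atan2(√a, √(1-a))=0.458639299; dist=6371·c=2921.991 ≈ 2922.0 km; running total=26286.6 km
Leg 4 bearing: y=sinΔλ·cosφ2=0.06367022, x=cosφ1·sinφ2-sinφ1·cosφ2·cosΔλ=0.43812620; θ=atan2(y, x)=8.2686° ≈ 8.3°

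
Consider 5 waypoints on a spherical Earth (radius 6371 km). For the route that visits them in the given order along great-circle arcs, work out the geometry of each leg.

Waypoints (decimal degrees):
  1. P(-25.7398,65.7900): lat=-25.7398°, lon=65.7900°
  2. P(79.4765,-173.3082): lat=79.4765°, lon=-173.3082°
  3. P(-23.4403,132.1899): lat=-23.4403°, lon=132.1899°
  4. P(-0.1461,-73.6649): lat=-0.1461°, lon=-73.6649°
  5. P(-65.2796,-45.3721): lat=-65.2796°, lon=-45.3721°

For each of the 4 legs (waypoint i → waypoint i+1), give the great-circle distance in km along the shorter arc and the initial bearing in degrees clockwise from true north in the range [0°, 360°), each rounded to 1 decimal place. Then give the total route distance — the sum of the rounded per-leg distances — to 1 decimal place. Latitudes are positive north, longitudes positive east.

Leg 1: dist=13428.1 km, bearing=10.5°
Leg 2: dist=11907.4 km, bearing=231.4°
Leg 3: dist=16184.4 km, bearing=129.6°
Leg 4: dist=7589.1 km, bearing=167.7°
Total: 49109.0 km

Leg 1: φ1=-0.4492443, φ2=1.3871266, Δφ=1.8363709, Δλ=-4.1730508 rad; a=sin²(Δφ/2)+cosφ1·cosφ2·sin²(Δλ/2)=0.7557353724; c=2·atan2(√a, √(1-a))=2.107691807; dist=6371·c=13428.105 ≈ 13428.1 km; running total=13428.1 km
Leg 1 bearing: y=sinΔλ·cosφ2=0.15671299, x=cosφ1·sinφ2-sinφ1·cosφ2·cosΔλ=0.84488977; θ=atan2(y, x)=10.5080° ≈ 10.5°
Leg 2: φ1=1.3871266, φ2=-0.4091104, Δφ=-1.7962370, Δλ=5.3319477 rad; a=sin²(Δφ/2)+cosφ1·cosφ2·sin²(Δλ/2)=0.6469002998; c=2·atan2(√a, √(1-a))=1.868996825; dist=6371·c=11907.379 ≈ 11907.4 km; running total=25335.5 km
Leg 2 bearing: y=sinΔλ·cosφ2=-0.74694835, x=cosφ1·sinφ2-sinφ1·cosφ2·cosΔλ=-0.59644729; θ=atan2(y, x)=-128.6078° <0 so +360° → 231.3922° ≈ 231.4°
Leg 3: φ1=-0.4091104, φ2=-0.0025499, Δφ=0.4065605, Δλ=-3.5928440 rad; a=sin²(Δφ/2)+cosφ1·cosφ2·sin²(Δλ/2)=0.9123103463; c=2·atan2(√a, √(1-a))=2.540327672; dist=6371·c=16184.428 ≈ 16184.4 km; running total=41519.9 km
Leg 3 bearing: y=sinΔλ·cosφ2=0.43609058, x=cosφ1·sinφ2-sinφ1·cosφ2·cosΔλ=-0.36031336; θ=atan2(y, x)=129.5647° ≈ 129.6°
Leg 4: φ1=-0.0025499, φ2=-1.1393440, Δφ=-1.1367940, Δλ=0.4938025 rad; a=sin²(Δφ/2)+cosφ1·cosφ2·sin²(Δλ/2)=0.3147263790; c=2·atan2(√a, √(1-a))=1.191198191; dist=6371·c=7589.124 ≈ 7589.1 km; running total=49109.0 km
Leg 4 bearing: y=sinΔλ·cosφ2=0.19821292, x=cosφ1·sinφ2-sinφ1·cosφ2·cosΔλ=-0.90741742; θ=atan2(y, x)=167.6781° ≈ 167.7°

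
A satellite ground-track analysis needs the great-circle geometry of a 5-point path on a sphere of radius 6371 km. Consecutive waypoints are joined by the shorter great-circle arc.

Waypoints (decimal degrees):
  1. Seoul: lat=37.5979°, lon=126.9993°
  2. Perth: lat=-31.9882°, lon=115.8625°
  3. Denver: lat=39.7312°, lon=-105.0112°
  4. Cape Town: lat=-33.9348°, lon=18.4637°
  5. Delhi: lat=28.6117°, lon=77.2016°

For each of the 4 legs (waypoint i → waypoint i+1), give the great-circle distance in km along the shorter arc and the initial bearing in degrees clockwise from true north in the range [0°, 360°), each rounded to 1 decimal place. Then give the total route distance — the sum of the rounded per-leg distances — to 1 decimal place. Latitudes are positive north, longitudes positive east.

Leg 1: φ1=0.6562071, φ2=-0.5582994, Δφ=-1.2145066, Δλ=-0.1943738 rad; a=sin²(Δφ/2)+cosφ1·cosφ2·sin²(Δλ/2)=0.3319276176; c=2·atan2(√a, √(1-a))=1.227975866; dist=6371·c=7823.434 ≈ 7823.4 km; running total=7823.4 km
Leg 1 bearing: y=sinΔλ·cosφ2=-0.16382343, x=cosφ1·sinφ2-sinφ1·cosφ2·cosΔλ=-0.92745274; θ=atan2(y, x)=-169.9827° <0 so +360° → 190.0173° ≈ 190.0°
Leg 2: φ1=-0.5582994, φ2=0.6934403, Δφ=1.2517397, Δλ=-3.8549733 rad; a=sin²(Δφ/2)+cosφ1·cosφ2·sin²(Δλ/2)=0.9159136316; c=2·atan2(√a, √(1-a))=2.553188096; dist=6371·c=16266.361 ≈ 16266.4 km; running total=24089.8 km
Leg 2 bearing: y=sinΔλ·cosφ2=0.50326260, x=cosφ1·sinφ2-sinφ1·cosφ2·cosΔλ=0.23407299; θ=atan2(y, x)=65.0563° ≈ 65.1°
Leg 3: φ1=0.6934403, φ2=-0.5922740, Δφ=-1.2857142, Δλ=2.1550435 rad; a=sin²(Δφ/2)+cosφ1·cosφ2·sin²(Δλ/2)=0.8543810567; c=2·atan2(√a, √(1-a))=2.358538232; dist=6371·c=15026.247 ≈ 15026.2 km; running total=39116.0 km
Leg 3 bearing: y=sinΔλ·cosφ2=0.69205340, x=cosφ1·sinφ2-sinφ1·cosφ2·cosΔλ=-0.13681504; θ=atan2(y, x)=101.1829° ≈ 101.2°
Leg 4: φ1=-0.5922740, φ2=0.4993684, Δφ=1.0916424, Δλ=1.0251698 rad; a=sin²(Δφ/2)+cosφ1·cosφ2·sin²(Δλ/2)=0.4446726310; c=2·atan2(√a, √(1-a))=1.459914517; dist=6371·c=9301.115 ≈ 9301.1 km; running total=48417.1 km
Leg 4 bearing: y=sinΔλ·cosφ2=0.75041829, x=cosφ1·sinφ2-sinφ1·cosφ2·cosΔλ=0.65163481; θ=atan2(y, x)=49.0302° ≈ 49.0°

Leg 1: dist=7823.4 km, bearing=190.0°
Leg 2: dist=16266.4 km, bearing=65.1°
Leg 3: dist=15026.2 km, bearing=101.2°
Leg 4: dist=9301.1 km, bearing=49.0°
Total: 48417.1 km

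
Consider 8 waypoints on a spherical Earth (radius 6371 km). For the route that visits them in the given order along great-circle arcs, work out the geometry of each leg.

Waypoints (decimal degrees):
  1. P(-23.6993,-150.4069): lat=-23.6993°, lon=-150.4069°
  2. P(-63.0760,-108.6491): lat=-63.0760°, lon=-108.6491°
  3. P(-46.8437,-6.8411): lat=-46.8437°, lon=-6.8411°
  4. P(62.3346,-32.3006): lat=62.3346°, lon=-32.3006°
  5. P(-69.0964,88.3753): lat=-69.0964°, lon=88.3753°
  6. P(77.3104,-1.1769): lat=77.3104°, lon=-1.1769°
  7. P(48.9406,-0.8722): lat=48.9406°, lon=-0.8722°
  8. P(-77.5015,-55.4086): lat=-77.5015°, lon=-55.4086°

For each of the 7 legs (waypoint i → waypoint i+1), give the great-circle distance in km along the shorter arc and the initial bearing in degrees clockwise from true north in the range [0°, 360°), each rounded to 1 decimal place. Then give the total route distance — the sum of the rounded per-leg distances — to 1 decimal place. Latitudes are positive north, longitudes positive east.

Leg 1: dist=5349.9 km, bearing=156.1°
Leg 2: dist=6010.4 km, bearing=124.2°
Leg 3: dist=12349.3 km, bearing=347.7°
Leg 4: dist=17320.7 km, bearing=131.6°
Leg 5: dist=17303.0 km, bearing=327.9°
Leg 6: dist=3154.6 km, bearing=179.6°
Leg 7: dist=14546.5 km, bearing=193.5°
Total: 76034.4 km

Leg 1: φ1=-0.4136308, φ2=-1.1008839, Δφ=-0.6872531, Δλ=0.7288111 rad; a=sin²(Δφ/2)+cosφ1·cosφ2·sin²(Δλ/2)=0.1661680503; c=2·atan2(√a, √(1-a))=0.839729941; dist=6371·c=5349.919 ≈ 5349.9 km; running total=5349.9 km
Leg 1 bearing: y=sinΔλ·cosφ2=0.30156268, x=cosφ1·sinφ2-sinφ1·cosφ2·cosΔλ=-0.68065033; θ=atan2(y, x)=156.1042° ≈ 156.1°
Leg 2: φ1=-1.1008839, φ2=-0.8175768, Δφ=0.2833071, Δλ=1.7768848 rad; a=sin²(Δφ/2)+cosφ1·cosφ2·sin²(Δλ/2)=0.2064793166; c=2·atan2(√a, √(1-a))=0.943396982; dist=6371·c=6010.382 ≈ 6010.4 km; running total=11360.3 km
Leg 2 bearing: y=sinΔλ·cosφ2=0.66951687, x=cosφ1·sinφ2-sinφ1·cosφ2·cosΔλ=-0.45511493; θ=atan2(y, x)=124.2065° ≈ 124.2°
Leg 3: φ1=-0.8175768, φ2=1.0879440, Δφ=1.9055208, Δλ=-0.4443521 rad; a=sin²(Δφ/2)+cosφ1·cosφ2·sin²(Δλ/2)=0.6796747692; c=2·atan2(√a, √(1-a))=1.938367106; dist=6371·c=12349.337 ≈ 12349.3 km; running total=23709.6 km
Leg 3 bearing: y=sinΔλ·cosφ2=-0.19959316, x=cosφ1·sinφ2-sinφ1·cosφ2·cosΔλ=0.91160873; θ=atan2(y, x)=-12.3498° <0 so +360° → 347.6502° ≈ 347.7°
Leg 4: φ1=1.0879440, φ2=-1.2059597, Δφ=-2.2939037, Δλ=2.1061918 rad; a=sin²(Δφ/2)+cosφ1·cosφ2·sin²(Δλ/2)=0.9559496136; c=2·atan2(√a, √(1-a))=2.718684443; dist=6371·c=17320.739 ≈ 17320.7 km; running total=41030.3 km
Leg 4 bearing: y=sinΔλ·cosφ2=0.30686904, x=cosφ1·sinφ2-sinφ1·cosφ2·cosΔλ=-0.27252741; θ=atan2(y, x)=131.6080° ≈ 131.6°
Leg 5: φ1=-1.2059597, φ2=1.3493210, Δφ=2.5552807, Δλ=-1.5629807 rad; a=sin²(Δφ/2)+cosφ1·cosφ2·sin²(Δλ/2)=0.9553757870; c=2·atan2(√a, √(1-a))=2.715896743; dist=6371·c=17302.978 ≈ 17303.0 km; running total=58333.3 km
Leg 5 bearing: y=sinΔλ·cosφ2=-0.21966242, x=cosφ1·sinφ2-sinφ1·cosφ2·cosΔλ=0.34968556; θ=atan2(y, x)=-32.1359° <0 so +360° → 327.8641° ≈ 327.9°
Leg 6: φ1=1.3493210, φ2=0.8541746, Δφ=-0.4951464, Δλ=0.0053180 rad; a=sin²(Δφ/2)+cosφ1·cosφ2·sin²(Δλ/2)=0.0600514466; c=2·atan2(√a, √(1-a))=0.495150712; dist=6371·c=3154.605 ≈ 3154.6 km; running total=61487.9 km
Leg 6 bearing: y=sinΔλ·cosφ2=0.00349308, x=cosφ1·sinφ2-sinφ1·cosφ2·cosΔλ=-0.47515143; θ=atan2(y, x)=179.5788° ≈ 179.6°
Leg 7: φ1=0.8541746, φ2=-1.3526564, Δφ=-2.2068310, Δλ=-0.9518397 rad; a=sin²(Δφ/2)+cosφ1·cosφ2·sin²(Δλ/2)=0.8268433066; c=2·atan2(√a, √(1-a))=2.283242116; dist=6371·c=14546.536 ≈ 14546.5 km; running total=76034.4 km
Leg 7 bearing: y=sinΔλ·cosφ2=-0.17626584, x=cosφ1·sinφ2-sinφ1·cosφ2·cosΔλ=-0.73595120; θ=atan2(y, x)=-166.5310° <0 so +360° → 193.4690° ≈ 193.5°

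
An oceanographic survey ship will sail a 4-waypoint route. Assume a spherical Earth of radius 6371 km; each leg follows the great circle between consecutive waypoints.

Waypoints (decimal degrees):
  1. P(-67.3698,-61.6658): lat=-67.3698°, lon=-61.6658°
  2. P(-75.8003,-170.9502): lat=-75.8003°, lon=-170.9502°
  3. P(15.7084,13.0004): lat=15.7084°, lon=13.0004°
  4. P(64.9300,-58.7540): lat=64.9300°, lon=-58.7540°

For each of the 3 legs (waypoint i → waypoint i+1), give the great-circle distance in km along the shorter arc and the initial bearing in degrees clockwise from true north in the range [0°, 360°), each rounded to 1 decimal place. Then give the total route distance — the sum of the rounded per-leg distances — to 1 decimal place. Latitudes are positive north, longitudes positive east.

Leg 1: dist=3366.2 km, bearing=207.3°
Leg 2: dist=13329.0 km, bearing=184.4°
Leg 3: dist=7572.7 km, bearing=334.3°
Total: 24267.9 km

Leg 1: φ1=-1.1758248, φ2=-1.3229648, Δφ=-0.1471400, Δλ=-1.9073726 rad; a=sin²(Δφ/2)+cosφ1·cosφ2·sin²(Δλ/2)=0.0681828771; c=2·atan2(√a, √(1-a))=0.528361465; dist=6371·c=3366.191 ≈ 3366.2 km; running total=3366.2 km
Leg 1 bearing: y=sinΔλ·cosφ2=-0.23153862, x=cosφ1·sinφ2-sinφ1·cosφ2·cosΔλ=-0.44780102; θ=atan2(y, x)=-152.6585° <0 so +360° → 207.3415° ≈ 207.3°
Leg 2: φ1=-1.3229648, φ2=0.2741633, Δφ=1.5971281, Δλ=3.2105436 rad; a=sin²(Δφ/2)+cosφ1·cosφ2·sin²(Δλ/2)=0.7490245886; c=2·atan2(√a, √(1-a))=2.092143947; dist=6371·c=13329.049 ≈ 13329.0 km; running total=16695.2 km
Leg 2 bearing: y=sinΔλ·cosφ2=-0.06632322, x=cosφ1·sinφ2-sinφ1·cosφ2·cosΔλ=-0.86460873; θ=atan2(y, x)=-175.6135° <0 so +360° → 184.3865° ≈ 184.4°
Leg 3: φ1=0.2741633, φ2=1.1332423, Δφ=0.8590790, Δλ=-1.2523505 rad; a=sin²(Δφ/2)+cosφ1·cosφ2·sin²(Δλ/2)=0.3135275098; c=2·atan2(√a, √(1-a))=1.188615351; dist=6371·c=7572.668 ≈ 7572.7 km; running total=24267.9 km
Leg 3 bearing: y=sinΔλ·cosφ2=-0.40242165, x=cosφ1·sinφ2-sinφ1·cosφ2·cosΔλ=0.83604357; θ=atan2(y, x)=-25.7034° <0 so +360° → 334.2966° ≈ 334.3°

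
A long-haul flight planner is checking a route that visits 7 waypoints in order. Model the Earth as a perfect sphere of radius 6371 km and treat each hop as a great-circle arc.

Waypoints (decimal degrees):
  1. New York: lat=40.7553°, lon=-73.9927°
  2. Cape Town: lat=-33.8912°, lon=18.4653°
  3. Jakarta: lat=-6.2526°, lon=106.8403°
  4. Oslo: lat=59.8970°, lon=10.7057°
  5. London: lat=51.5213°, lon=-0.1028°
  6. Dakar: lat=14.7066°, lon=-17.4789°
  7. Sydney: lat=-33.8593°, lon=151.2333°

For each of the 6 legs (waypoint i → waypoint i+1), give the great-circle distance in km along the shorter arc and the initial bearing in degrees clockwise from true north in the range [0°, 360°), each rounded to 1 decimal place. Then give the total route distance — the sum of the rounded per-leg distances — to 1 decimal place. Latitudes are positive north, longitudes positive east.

Leg 1: dist=12566.9 km, bearing=115.7°
Leg 2: dist=9470.9 km, bearing=94.3°
Leg 3: dist=10950.7 km, bearing=329.7°
Leg 4: dist=1148.4 km, bearing=220.6°
Leg 5: dist=4377.3 km, bearing=207.1°
Leg 6: dist=17601.8 km, bearing=153.9°
Total: 56116.0 km

Leg 1: φ1=0.7113142, φ2=-0.5915130, Δφ=-1.3028272, Δλ=1.6136965 rad; a=sin²(Δφ/2)+cosφ1·cosφ2·sin²(Δλ/2)=0.6954984559; c=2·atan2(√a, √(1-a))=1.972510809; dist=6371·c=12566.866 ≈ 12566.9 km; running total=12566.9 km
Leg 1 bearing: y=sinΔλ·cosφ2=0.82933419, x=cosφ1·sinφ2-sinφ1·cosφ2·cosΔλ=-0.39915688; θ=atan2(y, x)=115.7014° ≈ 115.7°
Leg 2: φ1=-0.5915130, φ2=-0.1091285, Δφ=0.4823846, Δλ=1.5424347 rad; a=sin²(Δφ/2)+cosφ1·cosφ2·sin²(Δλ/2)=0.4579345187; c=2·atan2(√a, √(1-a))=1.486565800; dist=6371·c=9470.911 ≈ 9470.9 km; running total=22037.8 km
Leg 2 bearing: y=sinΔλ·cosφ2=0.99365163, x=cosφ1·sinφ2-sinφ1·cosφ2·cosΔλ=-0.07468887; θ=atan2(y, x)=94.2986° ≈ 94.3°
Leg 3: φ1=-0.1091285, φ2=1.0453999, Δφ=1.1545283, Δλ=-1.6778653 rad; a=sin²(Δφ/2)+cosφ1·cosφ2·sin²(Δλ/2)=0.5737511021; c=2·atan2(√a, √(1-a))=1.718838702; dist=6371·c=10950.721 ≈ 10950.7 km; running total=32988.5 km
Leg 3 bearing: y=sinΔλ·cosφ2=-0.49868392, x=cosφ1·sinφ2-sinφ1·cosφ2·cosΔλ=0.85414135; θ=atan2(y, x)=-30.2782° <0 so +360° → 329.7218° ≈ 329.7°
Leg 4: φ1=1.0453999, φ2=0.8992163, Δφ=-0.1461835, Δλ=-0.1886439 rad; a=sin²(Δφ/2)+cosφ1·cosφ2·sin²(Δλ/2)=0.0081011370; c=2·atan2(√a, √(1-a))=0.180256575; dist=6371·c=1148.415 ≈ 1148.4 km; running total=34136.9 km
Leg 4 bearing: y=sinΔλ·cosφ2=-0.11668376, x=cosφ1·sinφ2-sinφ1·cosφ2·cosΔλ=-0.13611368; θ=atan2(y, x)=-139.3951° <0 so +360° → 220.6049° ≈ 220.6°
Leg 5: φ1=0.8992163, φ2=0.2566786, Δφ=-0.6425377, Δλ=-0.3032702 rad; a=sin²(Δφ/2)+cosφ1·cosφ2·sin²(Δλ/2)=0.1134436300; c=2·atan2(√a, √(1-a))=0.687062142; dist=6371·c=4377.273 ≈ 4377.3 km; running total=38514.2 km
Leg 5 bearing: y=sinΔλ·cosφ2=-0.28885874, x=cosφ1·sinφ2-sinφ1·cosφ2·cosΔλ=-0.56467452; θ=atan2(y, x)=-152.9080° <0 so +360° → 207.0920° ≈ 207.1°
Leg 6: φ1=0.2566786, φ2=-0.5909563, Δφ=-0.8476349, Δλ=2.9445834 rad; a=sin²(Δφ/2)+cosφ1·cosφ2·sin²(Δλ/2)=0.9645553368; c=2·atan2(√a, √(1-a))=2.762796986; dist=6371·c=17601.780 ≈ 17601.8 km; running total=56116.0 km
Leg 6 bearing: y=sinΔλ·cosφ2=0.16254190, x=cosφ1·sinφ2-sinφ1·cosφ2·cosΔλ=-0.33216485; θ=atan2(y, x)=153.9256° ≈ 153.9°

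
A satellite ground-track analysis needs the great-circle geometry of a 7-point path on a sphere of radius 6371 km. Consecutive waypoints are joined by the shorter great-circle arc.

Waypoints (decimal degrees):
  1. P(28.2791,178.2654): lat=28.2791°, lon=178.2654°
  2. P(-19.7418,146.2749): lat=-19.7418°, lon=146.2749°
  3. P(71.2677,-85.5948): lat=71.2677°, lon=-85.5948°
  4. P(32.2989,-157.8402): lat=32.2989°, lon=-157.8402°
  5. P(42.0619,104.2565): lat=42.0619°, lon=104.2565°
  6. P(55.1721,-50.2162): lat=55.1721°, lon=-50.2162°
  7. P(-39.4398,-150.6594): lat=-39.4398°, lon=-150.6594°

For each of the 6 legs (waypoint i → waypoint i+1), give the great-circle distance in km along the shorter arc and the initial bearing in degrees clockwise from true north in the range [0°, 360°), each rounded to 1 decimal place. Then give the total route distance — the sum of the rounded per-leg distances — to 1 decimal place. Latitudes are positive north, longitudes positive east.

Leg 1: φ1=0.4935634, φ2=-0.3445594, Δφ=-0.8381228, Δλ=-0.5583396 rad; a=sin²(Δφ/2)+cosφ1·cosφ2·sin²(Δλ/2)=0.2285095145; c=2·atan2(√a, √(1-a))=0.996813422; dist=6371·c=6350.698 ≈ 6350.7 km; running total=6350.7 km
Leg 1 bearing: y=sinΔλ·cosφ2=-0.49864057, x=cosφ1·sinφ2-sinφ1·cosφ2·cosΔλ=-0.67566948; θ=atan2(y, x)=-143.5729° <0 so +360° → 216.4271° ≈ 216.4°
Leg 2: φ1=-0.3445594, φ2=1.2438560, Δφ=1.5884154, Δλ=-4.0468897 rad; a=sin²(Δφ/2)+cosφ1·cosφ2·sin²(Δλ/2)=0.7532637513; c=2·atan2(√a, √(1-a))=2.101948957; dist=6371·c=13391.517 ≈ 13391.5 km; running total=19742.2 km
Leg 2 bearing: y=sinΔλ·cosφ2=0.25261693, x=cosφ1·sinφ2-sinφ1·cosφ2·cosΔλ=0.82438739; θ=atan2(y, x)=17.0366° ≈ 17.0°
Leg 3: φ1=1.2438560, φ2=0.5637221, Δφ=-0.6801339, Δλ=-1.2609201 rad; a=sin²(Δφ/2)+cosφ1·cosφ2·sin²(Δλ/2)=0.2055949155; c=2·atan2(√a, √(1-a))=0.941210345; dist=6371·c=5996.451 ≈ 5996.5 km; running total=25738.7 km
Leg 3 bearing: y=sinΔλ·cosφ2=-0.80501290, x=cosφ1·sinφ2-sinφ1·cosφ2·cosΔλ=-0.07250392; θ=atan2(y, x)=-95.1465° <0 so +360° → 264.8535° ≈ 264.9°
Leg 4: φ1=0.5637221, φ2=0.7341186, Δφ=0.1703965, Δλ=4.5744504 rad; a=sin²(Δφ/2)+cosφ1·cosφ2·sin²(Δλ/2)=0.3641597155; c=2·atan2(√a, √(1-a))=1.295657475; dist=6371·c=8254.634 ≈ 8254.6 km; running total=33993.3 km
Leg 4 bearing: y=sinΔλ·cosφ2=-0.73536963, x=cosφ1·sinφ2-sinφ1·cosφ2·cosΔλ=0.62082298; θ=atan2(y, x)=-49.8279° <0 so +360° → 310.1721° ≈ 310.2°
Leg 5: φ1=0.7341186, φ2=0.9629348, Δφ=0.2288162, Δλ=-2.6960572 rad; a=sin²(Δφ/2)+cosφ1·cosφ2·sin²(Δλ/2)=0.4163432661; c=2·atan2(√a, √(1-a))=1.402692235; dist=6371·c=8936.552 ≈ 8936.6 km; running total=42929.9 km
Leg 5 bearing: y=sinΔλ·cosφ2=-0.24611622, x=cosφ1·sinφ2-sinφ1·cosφ2·cosΔλ=0.95469001; θ=atan2(y, x)=-14.4559° <0 so +360° → 345.5441° ≈ 345.5°
Leg 6: φ1=0.9629348, φ2=-0.6883544, Δφ=-1.6512892, Δλ=-1.7530646 rad; a=sin²(Δφ/2)+cosφ1·cosφ2·sin²(Δλ/2)=0.8007102614; c=2·atan2(√a, √(1-a))=2.216074274; dist=6371·c=14118.609 ≈ 14118.6 km; running total=57048.5 km
Leg 6 bearing: y=sinΔλ·cosφ2=-0.75949952, x=cosφ1·sinφ2-sinφ1·cosφ2·cosΔλ=-0.24789885; θ=atan2(y, x)=-108.0766° <0 so +360° → 251.9234° ≈ 251.9°

Leg 1: dist=6350.7 km, bearing=216.4°
Leg 2: dist=13391.5 km, bearing=17.0°
Leg 3: dist=5996.5 km, bearing=264.9°
Leg 4: dist=8254.6 km, bearing=310.2°
Leg 5: dist=8936.6 km, bearing=345.5°
Leg 6: dist=14118.6 km, bearing=251.9°
Total: 57048.5 km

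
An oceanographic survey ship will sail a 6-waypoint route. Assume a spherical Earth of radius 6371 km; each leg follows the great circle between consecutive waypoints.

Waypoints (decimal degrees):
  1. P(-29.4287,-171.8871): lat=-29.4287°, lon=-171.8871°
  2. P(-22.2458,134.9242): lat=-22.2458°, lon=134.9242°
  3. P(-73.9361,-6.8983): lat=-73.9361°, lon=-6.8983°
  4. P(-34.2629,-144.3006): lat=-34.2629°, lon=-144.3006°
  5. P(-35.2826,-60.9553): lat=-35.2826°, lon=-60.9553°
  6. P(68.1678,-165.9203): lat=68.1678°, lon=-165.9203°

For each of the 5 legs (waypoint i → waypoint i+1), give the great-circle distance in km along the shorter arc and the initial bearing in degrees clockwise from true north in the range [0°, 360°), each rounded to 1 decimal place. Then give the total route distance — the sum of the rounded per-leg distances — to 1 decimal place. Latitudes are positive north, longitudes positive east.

Leg 1: φ1=-0.5136277, φ2=-0.3882625, Δφ=0.1253653, Δλ=5.3548674 rad; a=sin²(Δφ/2)+cosφ1·cosφ2·sin²(Δλ/2)=0.1654819083; c=2·atan2(√a, √(1-a))=0.837885092; dist=6371·c=5338.166 ≈ 5338.2 km; running total=5338.2 km
Leg 1 bearing: y=sinΔλ·cosφ2=-0.74102218, x=cosφ1·sinφ2-sinφ1·cosφ2·cosΔλ=-0.05724261; θ=atan2(y, x)=-94.4172° <0 so +360° → 265.5828° ≈ 265.6°
Leg 2: φ1=-0.3882625, φ2=-1.2904284, Δφ=-0.9021659, Δλ=-2.4752696 rad; a=sin²(Δφ/2)+cosφ1·cosφ2·sin²(Δλ/2)=0.4187659955; c=2·atan2(√a, √(1-a))=1.407604945; dist=6371·c=8967.851 ≈ 8967.9 km; running total=14306.1 km
Leg 2 bearing: y=sinΔλ·cosφ2=-0.17103391, x=cosφ1·sinφ2-sinφ1·cosφ2·cosΔλ=-0.97177752; θ=atan2(y, x)=-170.0181° <0 so +360° → 189.9819° ≈ 190.0°
Leg 3: φ1=-1.2904284, φ2=-0.5980004, Δφ=0.6924280, Δλ=-2.3981225 rad; a=sin²(Δφ/2)+cosφ1·cosφ2·sin²(Δλ/2)=0.3136679647; c=2·atan2(√a, √(1-a))=1.188918085; dist=6371·c=7574.597 ≈ 7574.6 km; running total=21880.7 km
Leg 3 bearing: y=sinΔλ·cosφ2=-0.55938853, x=cosφ1·sinφ2-sinφ1·cosφ2·cosΔλ=-0.74040932; θ=atan2(y, x)=-142.9285° <0 so +360° → 217.0715° ≈ 217.1°
Leg 4: φ1=-0.5980004, φ2=-0.6157975, Δφ=-0.0177971, Δλ=1.4546499 rad; a=sin²(Δφ/2)+cosφ1·cosφ2·sin²(Δλ/2)=0.2983142384; c=2·atan2(√a, √(1-a))=1.155597881; dist=6371·c=7362.314 ≈ 7362.3 km; running total=29243.0 km
Leg 4 bearing: y=sinΔλ·cosφ2=0.81081320, x=cosφ1·sinφ2-sinφ1·cosφ2·cosΔλ=-0.42411481; θ=atan2(y, x)=117.6129° ≈ 117.6°
Leg 5: φ1=-0.6157975, φ2=1.1897526, Δφ=1.8055501, Δλ=-1.8319848 rad; a=sin²(Δφ/2)+cosφ1·cosφ2·sin²(Δλ/2)=0.8072872681; c=2·atan2(√a, √(1-a))=2.232642839; dist=6371·c=14224.168 ≈ 14224.2 km; running total=43467.2 km
Leg 5 bearing: y=sinΔλ·cosφ2=-0.35927648, x=cosφ1·sinφ2-sinφ1·cosφ2·cosΔλ=0.70229520; θ=atan2(y, x)=-27.0931° <0 so +360° → 332.9069° ≈ 332.9°

Leg 1: dist=5338.2 km, bearing=265.6°
Leg 2: dist=8967.9 km, bearing=190.0°
Leg 3: dist=7574.6 km, bearing=217.1°
Leg 4: dist=7362.3 km, bearing=117.6°
Leg 5: dist=14224.2 km, bearing=332.9°
Total: 43467.2 km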